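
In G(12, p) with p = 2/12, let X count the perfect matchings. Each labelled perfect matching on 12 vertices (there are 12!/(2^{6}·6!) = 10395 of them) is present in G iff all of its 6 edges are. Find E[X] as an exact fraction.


K_12 has 12!/(2^{6}·6!) = 10395 labelled perfect matchings.
For each such perfect matching H, let X_H = 1 if all 6 edges of H are present in G. Then P[X_H = 1] = p^{6} = (1/6)^{6} = 1/46656.
By linearity: E[X] = Σ_H E[X_H] = 10395 · p^{6} = 10395 · 1/46656 = 385/1728.
Numerically: E[X] ≈ 0.223.

E[X] = 10395 · (1/6)^{6} = 385/1728 ≈ 0.223.


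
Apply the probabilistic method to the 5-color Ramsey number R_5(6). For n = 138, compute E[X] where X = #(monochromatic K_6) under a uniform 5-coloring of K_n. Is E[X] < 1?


E[X] = C(138, 6) · 5^{1 − 15} = 8592039666 · 5^{−14} = 8592039666/6103515625.
As a reduced fraction: E[X] = 8592039666/6103515625 ≈ 1.4077198.
Is E[X] < 1? NO.
Since E[X] ≥ 1, the first-moment bound is inconclusive at n = 138; it does NOT by itself certify R_5(6) > 138.

E[X] = 8592039666/6103515625 ≈ 1.4077198; E[X] ≥ 1; first-moment method inconclusive here.


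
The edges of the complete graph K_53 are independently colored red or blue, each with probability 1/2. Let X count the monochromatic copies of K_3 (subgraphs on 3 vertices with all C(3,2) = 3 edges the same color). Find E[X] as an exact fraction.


Let X = Σ_S X_S over the C(53, 3) = 23426 subsets S of size 3, where X_S = 1 if the K_3 on S is monochromatic.
For a fixed S, the K_3 on S has C(3, 2) = 3 edges. P[all 3 edges red] = (1/2)^3, and likewise for blue, so P[monochromatic] = 2·(1/2)^3 = 2^{1 − 3} = 1/4.
Summing: E[X] = C(53, 3) · 2^{1 − 3} = 23426 · 1/4 = 11713/2.
Numerically: E[X] ≈ 5856.500000.

E[X] = C(53,3)·2^(1−C(3,2)) = 11713/2 ≈ 5856.500000.


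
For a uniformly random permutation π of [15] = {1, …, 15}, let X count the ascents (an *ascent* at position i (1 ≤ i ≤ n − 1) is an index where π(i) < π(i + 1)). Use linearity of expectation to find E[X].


Write X = Σ X_I over i = 1, …, 14, with X_I the indicator of one ascent.
There are 14 indicators.
For each fixed i, the pair (π(i), π(i+1)) is a uniformly random ordered pair of distinct values from {1, …, 15}; by symmetry P[π(i) < π(i+1)] = 1/2.
By linearity: E[X] = 14 · (1/2) = (15 − 1) · (1/2) = 7 ≈ 7.000000.

E[X] = 7 = 7.000000.


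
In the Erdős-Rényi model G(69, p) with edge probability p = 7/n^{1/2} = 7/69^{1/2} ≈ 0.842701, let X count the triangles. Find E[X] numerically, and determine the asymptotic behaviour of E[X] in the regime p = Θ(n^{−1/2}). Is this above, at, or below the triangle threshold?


Number of potential triangles: C(69, 3) = 52394.
Each occurs with probability p³ ≈ (0.842701)³ ≈ 5.98439820e-01.
By linearity: E[X] = C(69, 3)·p³ ≈ 52394 · 5.98439820e-01 ≈ 31354.655951.
Since α = 1/2 < 1, p = c/n^{1/2} ≫ 1/n is above the triangle threshold p ~ 1/n. Asymptotically E[X] ~ (c³/6)·n^{3(1−α)} = (7³/6)·n^{1.5} → ∞; triangles are abundant w.h.p.

E[X] ≈ 31354.655951; in regime p = Θ(1/n^{1/2}) E[X] diverges (above the triangle threshold p ~ 1/n).


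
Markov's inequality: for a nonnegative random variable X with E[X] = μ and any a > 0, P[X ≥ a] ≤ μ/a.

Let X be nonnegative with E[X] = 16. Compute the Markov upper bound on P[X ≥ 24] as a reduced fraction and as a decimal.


μ = E[X] = 16, a = 24.
Markov: P[X ≥ 24] ≤ μ/a = (16)/24 = 2/3.
Numerically: ≈ 0.666667.
(Since a = 24 > μ = 16.000000, the bound 2/3 is < 1 and informative.)

P[X ≥ 24] ≤ 2/3 ≈ 0.666667.


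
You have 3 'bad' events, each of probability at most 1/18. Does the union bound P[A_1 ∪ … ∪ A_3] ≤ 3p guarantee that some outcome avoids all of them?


Union bound: P[∪_{i=1}^{3} A_i] ≤ Σ_i P[A_i] ≤ 3·p = 3·(1/18) = 1/6.
Numerically: 1/6 ≈ 0.1666667.
Is 1/6 < 1? YES.
Since P[∪ A_i] ≤ 1/6 < 1, the complement has P[∩ A_i^c] ≥ 1 − 1/6 = 5/6 > 0, so some outcome avoids every A_i.

3·p = 1/6 ≈ 0.1666667; existence CERTIFIED by the union bound.


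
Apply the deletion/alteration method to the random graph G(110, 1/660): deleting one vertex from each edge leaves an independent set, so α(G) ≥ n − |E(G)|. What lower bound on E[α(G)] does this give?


E[|E(G)|] = C(110, 2)·p = 5995 · (1/660) = 109/12.
E[α(G)] ≥ n − E[|E(G)|] = 110 − 109/12 = 1211/12.
Numerically: ≈ 100.916667.
(This is only a lower bound; the true E[α(G)] may be larger.)

E[α(G)] ≥ 1211/12 ≈ 100.916667.


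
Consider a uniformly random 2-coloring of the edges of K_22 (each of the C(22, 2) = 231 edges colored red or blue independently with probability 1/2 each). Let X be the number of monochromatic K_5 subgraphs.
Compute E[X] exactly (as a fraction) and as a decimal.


Let X = Σ_S X_S over the C(22, 5) = 26334 subsets S of size 5, where X_S = 1 if the K_5 on S is monochromatic.
For a fixed S, the K_5 on S has C(5, 2) = 10 edges. P[all 10 edges red] = (1/2)^10, and likewise for blue, so P[monochromatic] = 2·(1/2)^10 = 2^{1 − 10} = 1/512.
By linearity: E[X] = C(22, 5) · 2^{1 − 10} = 26334 · 1/512 = 13167/256.
Numerically: E[X] ≈ 51.434.

E[X] = C(22,5)·2^(1−C(5,2)) = 13167/256 ≈ 51.434.


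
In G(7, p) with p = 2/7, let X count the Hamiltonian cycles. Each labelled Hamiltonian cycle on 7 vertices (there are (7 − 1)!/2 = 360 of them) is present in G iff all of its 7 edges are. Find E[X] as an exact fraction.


K_7 has (7 − 1)!/2 = 360 labelled Hamiltonian cycles.
For each such Hamiltonian cycle H, let X_H = 1 if all 7 edges of H are present in G. Then P[X_H = 1] = p^{7} = (2/7)^{7} = 128/823543.
By linearity of expectation: E[X] = Σ_H E[X_H] = 360 · p^{7} = 360 · 128/823543 = 46080/823543.
Numerically: E[X] ≈ 0.056.

E[X] = 360 · (2/7)^{7} = 46080/823543 ≈ 0.056.


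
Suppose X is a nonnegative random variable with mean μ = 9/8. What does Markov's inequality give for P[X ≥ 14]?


μ = E[X] = 9/8, a = 14.
Markov: P[X ≥ 14] ≤ μ/a = (9/8)/14 = 9/112.
Numerically: ≈ 0.0804.
(Since a = 14 > μ = 1.1250, the bound 9/112 is < 1 and informative.)

P[X ≥ 14] ≤ 9/112 ≈ 0.0804.


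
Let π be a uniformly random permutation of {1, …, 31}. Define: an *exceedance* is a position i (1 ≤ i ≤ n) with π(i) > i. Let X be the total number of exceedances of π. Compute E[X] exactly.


Write X = Σ_{i=1}^{31} X_i, where X_i = 1_{π(i) > i}.
For each fixed i, π(i) is uniform over {1, …, 31} (marginal of a uniform permutation), so P[π(i) > i] = (n − i)/n. Summing: Σ_{i=1}^{31} (n − i)/n = (0 + 1 + … + 30)/31 = 31(31 − 1)/(2·31) = (31 − 1)/2.
Hence E[X] = Σ_{i=1}^{31} (31 − i)/31 = 15 ≈ 15.000000.

E[X] = 15 = 15.000000.


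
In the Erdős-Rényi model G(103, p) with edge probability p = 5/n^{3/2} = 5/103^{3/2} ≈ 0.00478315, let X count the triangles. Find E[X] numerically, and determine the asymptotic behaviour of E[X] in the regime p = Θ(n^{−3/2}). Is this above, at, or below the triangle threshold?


Number of potential triangles: C(103, 3) = 176851.
Each occurs with probability p³ ≈ (0.00478315)³ ≈ 1.09431538e-07.
By linearity: E[X] = C(103, 3)·p³ ≈ 176851 · 1.09431538e-07 ≈ 0.019353.
Since α = 3/2 > 1, p = c/n^{3/2} = o(1/n) is below the triangle threshold p ~ 1/n. Asymptotically E[X] ~ (c³/6)·n^{3(1−α)} = (5³/6)·n^{-1.5} → 0, so by Markov's inequality G has no triangles w.h.p.

E[X] ≈ 0.019353; in regime p = Θ(1/n^{3/2}) E[X] tends to 0 (below the triangle threshold p ~ 1/n).


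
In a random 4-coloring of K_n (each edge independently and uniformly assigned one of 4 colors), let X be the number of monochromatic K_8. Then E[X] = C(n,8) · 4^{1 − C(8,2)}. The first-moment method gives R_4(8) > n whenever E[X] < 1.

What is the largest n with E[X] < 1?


We need C(n, 8) · 4^{1 − 28} < 1, i.e. C(n, 8) < 4^{28 − 1} = 18014398509481984.
Check values of n near the boundary:
  n = 406: C(406, 8) = 17082453897995850; 17082453897995850 < 18014398509481984? YES
  n = 407: C(407, 8) = 17424959239309050; 17424959239309050 < 18014398509481984? YES
  n = 408: C(408, 8) = 17773458424095231; 17773458424095231 < 18014398509481984? YES
  n = 409: C(409, 8) = 18128041135797879; 18128041135797879 < 18014398509481984? NO
  n = 410: C(410, 8) = 18488798173326195; 18488798173326195 < 18014398509481984? NO
The largest n with C(n, 8) < 18014398509481984 is n = 408 (where E[X] = 17773458424095231/18014398509481984 ≈ 0.98663). Hence R_4(8) > 408, i.e. R_4(8) ≥ 409.

Largest n = 408; hence R_4(8) > 408.


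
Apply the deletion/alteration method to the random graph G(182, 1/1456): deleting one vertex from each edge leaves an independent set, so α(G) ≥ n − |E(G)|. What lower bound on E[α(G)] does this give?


E[|E(G)|] = C(182, 2)·p = 16471 · (1/1456) = 181/16.
E[α(G)] ≥ n − E[|E(G)|] = 182 − 181/16 = 2731/16.
Numerically: ≈ 170.688.
(This is only a lower bound; the true E[α(G)] may be larger.)

E[α(G)] ≥ 2731/16 ≈ 170.688.


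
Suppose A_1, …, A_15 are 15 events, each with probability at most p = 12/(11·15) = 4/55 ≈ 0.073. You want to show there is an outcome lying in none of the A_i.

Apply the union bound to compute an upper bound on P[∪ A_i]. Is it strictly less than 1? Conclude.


Union bound: P[∪_{i=1}^{15} A_i] ≤ Σ_i P[A_i] ≤ 15·p = 15·(4/55) = 12/11.
Numerically: 12/11 ≈ 1.091.
Is 12/11 < 1? NO.
Since the bound 12/11 is ≥ 1, the union bound is uninformative here; it does NOT by itself certify existence.

15·p = 12/11 ≈ 1.091; existence NOT certified by the union bound.


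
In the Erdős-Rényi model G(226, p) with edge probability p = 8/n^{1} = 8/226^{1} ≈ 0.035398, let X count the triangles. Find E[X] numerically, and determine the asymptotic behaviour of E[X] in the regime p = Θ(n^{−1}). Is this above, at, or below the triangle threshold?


Number of potential triangles: C(226, 3) = 1898400.
Each occurs with probability p³ ≈ (0.035398)³ ≈ 4.4355210e-05.
By linearity: E[X] = C(226, 3)·p³ ≈ 1898400 · 4.4355210e-05 ≈ 84.20393.
Here α = 1, so p = 8/n is exactly at the triangle threshold p ~ 1/n. Asymptotically E[X] → c³/6 = 8³/6 = 256/3 ≈ 85.33333, a bounded constant. In this regime the triangle count is asymptotically Poisson(c³/6).

E[X] ≈ 84.20393; in regime p = Θ(1/n^{1}) E[X] stays bounded (at the triangle threshold p ~ 1/n).


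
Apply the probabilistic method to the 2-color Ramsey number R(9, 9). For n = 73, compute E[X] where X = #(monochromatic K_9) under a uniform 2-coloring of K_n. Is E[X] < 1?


E[X] = C(73, 9) · 2^{1 − 36} = 97082021465 · 2^{−35} = 97082021465/34359738368.
As a reduced fraction: E[X] = 97082021465/34359738368 ≈ 2.8254587.
Is E[X] < 1? NO.
Since E[X] ≥ 1, the first-moment bound is inconclusive at n = 73; it does NOT by itself certify R(9, 9) > 73.

E[X] = 97082021465/34359738368 ≈ 2.8254587; E[X] ≥ 1; first-moment method inconclusive here.


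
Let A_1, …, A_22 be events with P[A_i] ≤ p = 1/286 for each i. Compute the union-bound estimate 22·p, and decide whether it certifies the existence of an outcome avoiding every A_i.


Union bound: P[∪_{i=1}^{22} A_i] ≤ Σ_i P[A_i] ≤ 22·p = 22·(1/286) = 1/13.
Numerically: 1/13 ≈ 0.076923.
Is 1/13 < 1? YES.
Since P[∪ A_i] ≤ 1/13 < 1, the complement has P[∩ A_i^c] ≥ 1 − 1/13 = 12/13 > 0, so some outcome avoids every A_i.

22·p = 1/13 ≈ 0.076923; existence CERTIFIED by the union bound.


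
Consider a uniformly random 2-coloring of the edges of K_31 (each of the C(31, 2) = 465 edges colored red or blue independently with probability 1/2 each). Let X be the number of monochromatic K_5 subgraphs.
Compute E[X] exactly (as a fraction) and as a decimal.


Let X = Σ_S X_S over the C(31, 5) = 169911 subsets S of size 5, where X_S = 1 if the K_5 on S is monochromatic.
For a fixed S, the K_5 on S has C(5, 2) = 10 edges. P[all 10 edges red] = (1/2)^10, and likewise for blue, so P[monochromatic] = 2·(1/2)^10 = 2^{1 − 10} = 1/512.
By linearity of expectation: E[X] = C(31, 5) · 2^{1 − 10} = 169911 · 1/512 = 169911/512.
Numerically: E[X] ≈ 331.857422.

E[X] = C(31,5)·2^(1−C(5,2)) = 169911/512 ≈ 331.857422.


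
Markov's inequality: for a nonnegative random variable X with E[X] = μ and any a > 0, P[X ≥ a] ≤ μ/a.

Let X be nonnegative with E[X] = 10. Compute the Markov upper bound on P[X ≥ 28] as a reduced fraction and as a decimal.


μ = E[X] = 10, a = 28.
Markov: P[X ≥ 28] ≤ μ/a = (10)/28 = 5/14.
Numerically: ≈ 0.3571.
(Since a = 28 > μ = 10.0000, the bound 5/14 is < 1 and informative.)

P[X ≥ 28] ≤ 5/14 ≈ 0.3571.


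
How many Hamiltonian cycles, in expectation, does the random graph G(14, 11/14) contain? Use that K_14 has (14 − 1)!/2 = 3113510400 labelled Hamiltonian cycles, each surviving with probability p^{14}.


K_14 has (14 − 1)!/2 = 3113510400 labelled Hamiltonian cycles.
For each such Hamiltonian cycle H, let X_H = 1 if all 14 edges of H are present in G. Then P[X_H = 1] = p^{14} = (11/14)^{14} = 379749833583241/11112006825558016.
By linearity of expectation: E[X] = Σ_H E[X_H] = 3113510400 · p^{14} = 3113510400 · 379749833583241/11112006825558016 = 329898174179601037725/3100448333024.
Numerically: E[X] ≈ 1.06e+08.

E[X] = 3113510400 · (11/14)^{14} = 329898174179601037725/3100448333024 ≈ 1.06e+08.


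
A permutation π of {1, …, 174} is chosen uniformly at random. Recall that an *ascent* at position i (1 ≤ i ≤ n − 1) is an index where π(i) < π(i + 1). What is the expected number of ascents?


Write X = Σ X_I over i = 1, …, 173, with X_I the indicator of one ascent.
There are 173 indicators.
For each fixed i, the pair (π(i), π(i+1)) is a uniformly random ordered pair of distinct values from {1, …, 174}; by symmetry P[π(i) < π(i+1)] = 1/2.
By linearity: E[X] = 173 · (1/2) = (174 − 1) · (1/2) = 173/2 ≈ 86.5000.

E[X] = 173/2 = 86.5000.


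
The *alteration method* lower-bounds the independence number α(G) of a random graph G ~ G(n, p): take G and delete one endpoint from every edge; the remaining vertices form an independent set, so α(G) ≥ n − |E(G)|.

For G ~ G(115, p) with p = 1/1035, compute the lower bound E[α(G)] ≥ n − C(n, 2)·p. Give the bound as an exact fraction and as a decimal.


E[|E(G)|] = C(115, 2)·p = 6555 · (1/1035) = 19/3.
E[α(G)] ≥ n − E[|E(G)|] = 115 − 19/3 = 326/3.
Numerically: ≈ 108.6667.
(This is only a lower bound; the true E[α(G)] may be larger.)

E[α(G)] ≥ 326/3 ≈ 108.6667.


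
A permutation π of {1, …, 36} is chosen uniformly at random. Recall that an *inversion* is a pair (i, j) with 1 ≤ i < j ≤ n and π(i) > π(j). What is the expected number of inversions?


Write X = Σ X_I over the C(36, 2) = 630 pairs i < j, with X_I the indicator of one inversion.
There are 630 indicators.
For each fixed pair i < j, the values π(i) and π(j) are two distinct elements of {1, …, 36} in uniformly random order; by symmetry P[π(i) > π(j)] = 1/2.
By linearity: E[X] = 630 · (1/2) = C(36, 2) · (1/2) = 630/2 = 315 ≈ 315.000.

E[X] = 315 = 315.000.


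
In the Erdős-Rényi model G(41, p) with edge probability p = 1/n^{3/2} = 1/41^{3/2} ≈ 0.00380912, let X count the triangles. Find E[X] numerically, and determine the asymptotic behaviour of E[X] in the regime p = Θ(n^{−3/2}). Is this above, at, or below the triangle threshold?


Number of potential triangles: C(41, 3) = 10660.
Each occurs with probability p³ ≈ (0.00380912)³ ≈ 5.52678595e-08.
By linearity: E[X] = C(41, 3)·p³ ≈ 10660 · 5.52678595e-08 ≈ 0.000589.
Since α = 3/2 > 1, p = c/n^{3/2} = o(1/n) is below the triangle threshold p ~ 1/n. Asymptotically E[X] ~ (c³/6)·n^{3(1−α)} = (1³/6)·n^{-1.5} → 0, so by Markov's inequality G has no triangles w.h.p.

E[X] ≈ 0.000589; in regime p = Θ(1/n^{3/2}) E[X] tends to 0 (below the triangle threshold p ~ 1/n).


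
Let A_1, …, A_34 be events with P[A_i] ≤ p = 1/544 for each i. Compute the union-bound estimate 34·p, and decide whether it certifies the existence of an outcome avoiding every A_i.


Union bound: P[∪_{i=1}^{34} A_i] ≤ Σ_i P[A_i] ≤ 34·p = 34·(1/544) = 1/16.
Numerically: 1/16 ≈ 0.06250.
Is 1/16 < 1? YES.
Since P[∪ A_i] ≤ 1/16 < 1, the complement has P[∩ A_i^c] ≥ 1 − 1/16 = 15/16 > 0, so some outcome avoids every A_i.

34·p = 1/16 ≈ 0.06250; existence CERTIFIED by the union bound.


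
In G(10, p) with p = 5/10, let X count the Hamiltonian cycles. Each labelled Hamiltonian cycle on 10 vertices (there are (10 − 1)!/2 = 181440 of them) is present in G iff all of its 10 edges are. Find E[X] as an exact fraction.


K_10 has (10 − 1)!/2 = 181440 labelled Hamiltonian cycles.
For each such Hamiltonian cycle H, let X_H = 1 if all 10 edges of H are present in G. Then P[X_H = 1] = p^{10} = (1/2)^{10} = 1/1024.
By linearity of expectation: E[X] = Σ_H E[X_H] = 181440 · p^{10} = 181440 · 1/1024 = 2835/16.
Numerically: E[X] ≈ 177.

E[X] = 181440 · (1/2)^{10} = 2835/16 ≈ 177.


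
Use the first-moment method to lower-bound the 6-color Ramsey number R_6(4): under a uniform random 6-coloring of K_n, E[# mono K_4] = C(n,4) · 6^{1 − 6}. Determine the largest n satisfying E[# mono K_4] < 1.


We need C(n, 4) · 6^{1 − 6} < 1, i.e. C(n, 4) < 6^{6 − 1} = 7776.
Check values of n near the boundary:
  n = 16: C(16, 4) = 1820; 1820 < 7776? YES
  n = 17: C(17, 4) = 2380; 2380 < 7776? YES
  n = 18: C(18, 4) = 3060; 3060 < 7776? YES
  n = 19: C(19, 4) = 3876; 3876 < 7776? YES
  n = 20: C(20, 4) = 4845; 4845 < 7776? YES
  n = 21: C(21, 4) = 5985; 5985 < 7776? YES
  n = 22: C(22, 4) = 7315; 7315 < 7776? YES
  n = 23: C(23, 4) = 8855; 8855 < 7776? NO
  n = 24: C(24, 4) = 10626; 10626 < 7776? NO
The largest n with C(n, 4) < 7776 is n = 22 (where E[X] = 7315/7776 ≈ 0.9407150). Hence R_6(4) > 22, i.e. R_6(4) ≥ 23.

Largest n = 22; hence R_6(4) > 22.


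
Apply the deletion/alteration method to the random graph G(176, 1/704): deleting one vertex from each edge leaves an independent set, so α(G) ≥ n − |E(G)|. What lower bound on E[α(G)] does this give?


E[|E(G)|] = C(176, 2)·p = 15400 · (1/704) = 175/8.
E[α(G)] ≥ n − E[|E(G)|] = 176 − 175/8 = 1233/8.
Numerically: ≈ 154.1250.
(This is only a lower bound; the true E[α(G)] may be larger.)

E[α(G)] ≥ 1233/8 ≈ 154.1250.


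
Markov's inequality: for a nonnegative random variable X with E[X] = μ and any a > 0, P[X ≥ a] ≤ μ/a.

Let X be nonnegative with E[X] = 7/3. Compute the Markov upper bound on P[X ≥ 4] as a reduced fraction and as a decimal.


μ = E[X] = 7/3, a = 4.
Markov: P[X ≥ 4] ≤ μ/a = (7/3)/4 = 7/12.
Numerically: ≈ 0.583333.
(Since a = 4 > μ = 2.333333, the bound 7/12 is < 1 and informative.)

P[X ≥ 4] ≤ 7/12 ≈ 0.583333.


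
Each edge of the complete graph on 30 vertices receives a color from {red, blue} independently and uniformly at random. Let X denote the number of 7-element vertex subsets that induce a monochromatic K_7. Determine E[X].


Let X = Σ_S X_S over the C(30, 7) = 2035800 subsets S of size 7, where X_S = 1 if the K_7 on S is monochromatic.
For a fixed S, the K_7 on S has C(7, 2) = 21 edges. P[all 21 edges red] = (1/2)^21, and likewise for blue, so P[monochromatic] = 2·(1/2)^21 = 2^{1 − 21} = 1/1048576.
By linearity: E[X] = C(30, 7) · 2^{1 − 21} = 2035800 · 1/1048576 = 254475/131072.
Numerically: E[X] ≈ 1.941.

E[X] = C(30,7)·2^(1−C(7,2)) = 254475/131072 ≈ 1.941.


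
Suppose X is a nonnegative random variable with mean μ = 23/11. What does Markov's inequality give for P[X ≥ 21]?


μ = E[X] = 23/11, a = 21.
Markov: P[X ≥ 21] ≤ μ/a = (23/11)/21 = 23/231.
Numerically: ≈ 0.09957.
(Since a = 21 > μ = 2.09091, the bound 23/231 is < 1 and informative.)

P[X ≥ 21] ≤ 23/231 ≈ 0.09957.


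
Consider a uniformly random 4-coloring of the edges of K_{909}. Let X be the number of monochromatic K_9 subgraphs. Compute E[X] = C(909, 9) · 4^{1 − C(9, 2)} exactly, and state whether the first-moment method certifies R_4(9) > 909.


E[X] = C(909, 9) · 4^{1 − 36} = 1122169012923711463931 · 4^{−35} = 1122169012923711463931/1180591620717411303424.
As a reduced fraction: E[X] = 1122169012923711463931/1180591620717411303424 ≈ 0.950514.
Is E[X] < 1? YES.
Since E[X] < 1, there exists a 4-coloring of K_{909} with no monochromatic K_9; hence R_4(9) > 909.

E[X] = 1122169012923711463931/1180591620717411303424 ≈ 0.950514; E[X] < 1, so R_4(9) > 909.


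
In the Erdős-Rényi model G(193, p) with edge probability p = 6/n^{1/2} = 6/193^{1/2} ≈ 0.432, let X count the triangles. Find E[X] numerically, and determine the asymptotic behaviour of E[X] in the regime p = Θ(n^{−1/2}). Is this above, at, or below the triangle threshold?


Number of potential triangles: C(193, 3) = 1179616.
Each occurs with probability p³ ≈ (0.432)³ ≈ 8.05597e-02.
By linearity: E[X] = C(193, 3)·p³ ≈ 1179616 · 8.05597e-02 ≈ 95029.500.
Since α = 1/2 < 1, p = c/n^{1/2} ≫ 1/n is above the triangle threshold p ~ 1/n. Asymptotically E[X] ~ (c³/6)·n^{3(1−α)} = (6³/6)·n^{1.5} → ∞; triangles are abundant w.h.p.

E[X] ≈ 95029.500; in regime p = Θ(1/n^{1/2}) E[X] diverges (above the triangle threshold p ~ 1/n).


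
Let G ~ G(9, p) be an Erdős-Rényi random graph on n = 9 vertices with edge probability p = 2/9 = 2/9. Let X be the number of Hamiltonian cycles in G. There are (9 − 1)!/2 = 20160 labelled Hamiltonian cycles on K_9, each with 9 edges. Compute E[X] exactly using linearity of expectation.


K_9 has (9 − 1)!/2 = 20160 labelled Hamiltonian cycles.
For each such Hamiltonian cycle H, let X_H = 1 if all 9 edges of H are present in G. Then P[X_H = 1] = p^{9} = (2/9)^{9} = 512/387420489.
By linearity: E[X] = Σ_H E[X_H] = 20160 · p^{9} = 20160 · 512/387420489 = 1146880/43046721.
Numerically: E[X] ≈ 0.02664.

E[X] = 20160 · (2/9)^{9} = 1146880/43046721 ≈ 0.02664.


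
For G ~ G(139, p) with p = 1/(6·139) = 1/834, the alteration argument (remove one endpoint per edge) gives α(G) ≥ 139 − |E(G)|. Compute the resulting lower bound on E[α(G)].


E[|E(G)|] = C(139, 2)·p = 9591 · (1/834) = 23/2.
E[α(G)] ≥ n − E[|E(G)|] = 139 − 23/2 = 255/2.
Numerically: ≈ 127.5000.
(This is only a lower bound; the true E[α(G)] may be larger.)

E[α(G)] ≥ 255/2 ≈ 127.5000.


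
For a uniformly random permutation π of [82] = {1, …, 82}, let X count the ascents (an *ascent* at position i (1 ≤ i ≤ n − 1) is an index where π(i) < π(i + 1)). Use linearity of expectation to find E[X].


Write X = Σ X_I over i = 1, …, 81, with X_I the indicator of one ascent.
There are 81 indicators.
For each fixed i, the pair (π(i), π(i+1)) is a uniformly random ordered pair of distinct values from {1, …, 82}; by symmetry P[π(i) < π(i+1)] = 1/2.
By linearity: E[X] = 81 · (1/2) = (82 − 1) · (1/2) = 81/2 ≈ 40.500.

E[X] = 81/2 = 40.500.


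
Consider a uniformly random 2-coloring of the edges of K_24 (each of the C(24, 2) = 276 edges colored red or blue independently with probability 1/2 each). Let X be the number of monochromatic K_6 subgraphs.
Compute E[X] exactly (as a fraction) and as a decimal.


Let X = Σ_S X_S over the C(24, 6) = 134596 subsets S of size 6, where X_S = 1 if the K_6 on S is monochromatic.
For a fixed S, the K_6 on S has C(6, 2) = 15 edges. P[all 15 edges red] = (1/2)^15, and likewise for blue, so P[monochromatic] = 2·(1/2)^15 = 2^{1 − 15} = 1/16384.
By linearity of expectation: E[X] = C(24, 6) · 2^{1 − 15} = 134596 · 1/16384 = 33649/4096.
Numerically: E[X] ≈ 8.215.

E[X] = C(24,6)·2^(1−C(6,2)) = 33649/4096 ≈ 8.215.


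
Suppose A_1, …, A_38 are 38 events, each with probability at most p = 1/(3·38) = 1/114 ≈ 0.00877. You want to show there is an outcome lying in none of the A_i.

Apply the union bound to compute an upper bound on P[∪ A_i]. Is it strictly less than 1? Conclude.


Union bound: P[∪_{i=1}^{38} A_i] ≤ Σ_i P[A_i] ≤ 38·p = 38·(1/114) = 1/3.
Numerically: 1/3 ≈ 0.33333.
Is 1/3 < 1? YES.
Since P[∪ A_i] ≤ 1/3 < 1, the complement has P[∩ A_i^c] ≥ 1 − 1/3 = 2/3 > 0, so some outcome avoids every A_i.

38·p = 1/3 ≈ 0.33333; existence CERTIFIED by the union bound.


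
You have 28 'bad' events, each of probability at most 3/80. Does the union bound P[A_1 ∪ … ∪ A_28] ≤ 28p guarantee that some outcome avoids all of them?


Union bound: P[∪_{i=1}^{28} A_i] ≤ Σ_i P[A_i] ≤ 28·p = 28·(3/80) = 21/20.
Numerically: 21/20 ≈ 1.0500.
Is 21/20 < 1? NO.
Since the bound 21/20 is ≥ 1, the union bound is uninformative here; it does NOT by itself certify existence.

28·p = 21/20 ≈ 1.0500; existence NOT certified by the union bound.


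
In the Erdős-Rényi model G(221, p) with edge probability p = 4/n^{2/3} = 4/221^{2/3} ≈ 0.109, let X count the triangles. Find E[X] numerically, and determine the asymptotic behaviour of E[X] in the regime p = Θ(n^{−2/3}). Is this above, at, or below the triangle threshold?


Number of potential triangles: C(221, 3) = 1774630.
Each occurs with probability p³ ≈ (0.109)³ ≈ 1.31037e-03.
By linearity: E[X] = C(221, 3)·p³ ≈ 1774630 · 1.31037e-03 ≈ 2325.430.
Since α = 2/3 < 1, p = c/n^{2/3} ≫ 1/n is above the triangle threshold p ~ 1/n. Asymptotically E[X] ~ (c³/6)·n^{3(1−α)} = (4³/6)·n^{1} → ∞; triangles are abundant w.h.p.

E[X] ≈ 2325.430; in regime p = Θ(1/n^{2/3}) E[X] diverges (above the triangle threshold p ~ 1/n).


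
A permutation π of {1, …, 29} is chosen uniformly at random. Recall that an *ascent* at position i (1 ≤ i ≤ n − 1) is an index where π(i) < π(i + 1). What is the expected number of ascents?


Write X = Σ X_I over i = 1, …, 28, with X_I the indicator of one ascent.
There are 28 indicators.
For each fixed i, the pair (π(i), π(i+1)) is a uniformly random ordered pair of distinct values from {1, …, 29}; by symmetry P[π(i) < π(i+1)] = 1/2.
By linearity: E[X] = 28 · (1/2) = (29 − 1) · (1/2) = 14 ≈ 14.000000.

E[X] = 14 = 14.000000.


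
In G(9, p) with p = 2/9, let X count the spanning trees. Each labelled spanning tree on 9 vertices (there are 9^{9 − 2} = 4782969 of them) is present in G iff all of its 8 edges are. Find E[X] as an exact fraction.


K_9 has 9^{9 − 2} = 4782969 labelled spanning trees.
For each such spanning tree H, let X_H = 1 if all 8 edges of H are present in G. Then P[X_H = 1] = p^{8} = (2/9)^{8} = 256/43046721.
By linearity of expectation: E[X] = Σ_H E[X_H] = 4782969 · p^{8} = 4782969 · 256/43046721 = 256/9.
Numerically: E[X] ≈ 28.444.

E[X] = 4782969 · (2/9)^{8} = 256/9 ≈ 28.444.


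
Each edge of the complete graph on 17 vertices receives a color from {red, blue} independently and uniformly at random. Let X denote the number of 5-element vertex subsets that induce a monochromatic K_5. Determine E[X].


Let X = Σ_S X_S over the C(17, 5) = 6188 subsets S of size 5, where X_S = 1 if the K_5 on S is monochromatic.
For a fixed S, the K_5 on S has C(5, 2) = 10 edges. P[all 10 edges red] = (1/2)^10, and likewise for blue, so P[monochromatic] = 2·(1/2)^10 = 2^{1 − 10} = 1/512.
By linearity of expectation: E[X] = C(17, 5) · 2^{1 − 10} = 6188 · 1/512 = 1547/128.
Numerically: E[X] ≈ 12.085938.

E[X] = C(17,5)·2^(1−C(5,2)) = 1547/128 ≈ 12.085938.


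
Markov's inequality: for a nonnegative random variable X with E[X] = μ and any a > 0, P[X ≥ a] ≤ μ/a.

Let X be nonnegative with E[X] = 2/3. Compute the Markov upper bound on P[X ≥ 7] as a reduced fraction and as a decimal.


μ = E[X] = 2/3, a = 7.
Markov: P[X ≥ 7] ≤ μ/a = (2/3)/7 = 2/21.
Numerically: ≈ 0.0952.
(Since a = 7 > μ = 0.6667, the bound 2/21 is < 1 and informative.)

P[X ≥ 7] ≤ 2/21 ≈ 0.0952.


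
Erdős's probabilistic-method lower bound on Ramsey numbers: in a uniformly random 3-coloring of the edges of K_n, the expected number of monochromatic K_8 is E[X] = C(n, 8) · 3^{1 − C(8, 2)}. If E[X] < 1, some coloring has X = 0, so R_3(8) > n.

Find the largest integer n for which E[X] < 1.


We need C(n, 8) · 3^{1 − 28} < 1, i.e. C(n, 8) < 3^{28 − 1} = 7625597484987.
Check values of n near the boundary:
  n = 151: C(151, 8) = 5551321138650; 5551321138650 < 7625597484987? YES
  n = 152: C(152, 8) = 5859727868575; 5859727868575 < 7625597484987? YES
  n = 153: C(153, 8) = 6183023199255; 6183023199255 < 7625597484987? YES
  n = 154: C(154, 8) = 6521818990995; 6521818990995 < 7625597484987? YES
  n = 155: C(155, 8) = 6876747915675; 6876747915675 < 7625597484987? YES
  n = 156: C(156, 8) = 7248464019225; 7248464019225 < 7625597484987? YES
  n = 157: C(157, 8) = 7637643295425; 7637643295425 < 7625597484987? NO
  n = 158: C(158, 8) = 8044984271181; 8044984271181 < 7625597484987? NO
The largest n with C(n, 8) < 7625597484987 is n = 156 (where E[X] = 805384891025/847288609443 ≈ 0.9505). Hence R_3(8) > 156, i.e. R_3(8) ≥ 157.

Largest n = 156; hence R_3(8) > 156.


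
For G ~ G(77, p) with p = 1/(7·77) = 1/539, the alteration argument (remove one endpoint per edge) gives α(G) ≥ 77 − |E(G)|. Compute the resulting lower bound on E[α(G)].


E[|E(G)|] = C(77, 2)·p = 2926 · (1/539) = 38/7.
E[α(G)] ≥ n − E[|E(G)|] = 77 − 38/7 = 501/7.
Numerically: ≈ 71.571429.
(This is only a lower bound; the true E[α(G)] may be larger.)

E[α(G)] ≥ 501/7 ≈ 71.571429.


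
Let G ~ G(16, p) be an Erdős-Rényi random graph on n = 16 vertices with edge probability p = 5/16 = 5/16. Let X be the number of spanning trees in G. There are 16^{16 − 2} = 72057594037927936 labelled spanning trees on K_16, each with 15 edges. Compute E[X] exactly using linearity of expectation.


K_16 has 16^{16 − 2} = 72057594037927936 labelled spanning trees.
For each such spanning tree H, let X_H = 1 if all 15 edges of H are present in G. Then P[X_H = 1] = p^{15} = (5/16)^{15} = 30517578125/1152921504606846976.
By linearity: E[X] = Σ_H E[X_H] = 72057594037927936 · p^{15} = 72057594037927936 · 30517578125/1152921504606846976 = 30517578125/16.
Numerically: E[X] ≈ 1.907e+09.

E[X] = 72057594037927936 · (5/16)^{15} = 30517578125/16 ≈ 1.907e+09.


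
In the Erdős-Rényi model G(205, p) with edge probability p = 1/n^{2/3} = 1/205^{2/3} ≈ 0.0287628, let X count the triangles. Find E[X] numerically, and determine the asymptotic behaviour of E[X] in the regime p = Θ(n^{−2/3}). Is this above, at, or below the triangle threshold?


Number of potential triangles: C(205, 3) = 1414910.
Each occurs with probability p³ ≈ (0.0287628)³ ≈ 2.37953599e-05.
By linearity: E[X] = C(205, 3)·p³ ≈ 1414910 · 2.37953599e-05 ≈ 33.668293.
Since α = 2/3 < 1, p = c/n^{2/3} ≫ 1/n is above the triangle threshold p ~ 1/n. Asymptotically E[X] ~ (c³/6)·n^{3(1−α)} = (1³/6)·n^{1} → ∞; triangles are abundant w.h.p.

E[X] ≈ 33.668293; in regime p = Θ(1/n^{2/3}) E[X] diverges (above the triangle threshold p ~ 1/n).


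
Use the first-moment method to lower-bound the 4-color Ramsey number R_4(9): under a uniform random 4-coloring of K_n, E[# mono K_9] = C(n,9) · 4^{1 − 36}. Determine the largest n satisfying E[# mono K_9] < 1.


We need C(n, 9) · 4^{1 − 36} < 1, i.e. C(n, 9) < 4^{36 − 1} = 1180591620717411303424.
Check values of n near the boundary:
  n = 908: C(908, 9) = 1111058428637338083100; 1111058428637338083100 < 1180591620717411303424? YES
  n = 909: C(909, 9) = 1122169012923711463931; 1122169012923711463931 < 1180591620717411303424? YES
  n = 910: C(910, 9) = 1133378248346922788210; 1133378248346922788210 < 1180591620717411303424? YES
  n = 911: C(911, 9) = 1144686900492291197405; 1144686900492291197405 < 1180591620717411303424? YES
  n = 912: C(912, 9) = 1156095740032081475120; 1156095740032081475120 < 1180591620717411303424? YES
  n = 913: C(913, 9) = 1167605542753639808390; 1167605542753639808390 < 1180591620717411303424? YES
  n = 914: C(914, 9) = 1179217089587653905932; 1179217089587653905932 < 1180591620717411303424? YES
  n = 915: C(915, 9) = 1190931166636537885130; 1190931166636537885130 < 1180591620717411303424? NO
  n = 916: C(916, 9) = 1202748565202942340440; 1202748565202942340440 < 1180591620717411303424? NO
The largest n with C(n, 9) < 1180591620717411303424 is n = 914 (where E[X] = 294804272396913476483/295147905179352825856 ≈ 0.999). Hence R_4(9) > 914, i.e. R_4(9) ≥ 915.

Largest n = 914; hence R_4(9) > 914.


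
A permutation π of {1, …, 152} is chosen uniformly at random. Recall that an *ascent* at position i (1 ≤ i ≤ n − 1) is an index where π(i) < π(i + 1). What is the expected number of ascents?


Write X = Σ X_I over i = 1, …, 151, with X_I the indicator of one ascent.
There are 151 indicators.
For each fixed i, the pair (π(i), π(i+1)) is a uniformly random ordered pair of distinct values from {1, …, 152}; by symmetry P[π(i) < π(i+1)] = 1/2.
By linearity: E[X] = 151 · (1/2) = (152 − 1) · (1/2) = 151/2 ≈ 75.50000.

E[X] = 151/2 = 75.50000.


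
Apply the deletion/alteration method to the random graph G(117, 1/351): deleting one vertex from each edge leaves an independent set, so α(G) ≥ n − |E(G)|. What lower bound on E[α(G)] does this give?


E[|E(G)|] = C(117, 2)·p = 6786 · (1/351) = 58/3.
E[α(G)] ≥ n − E[|E(G)|] = 117 − 58/3 = 293/3.
Numerically: ≈ 97.6667.
(This is only a lower bound; the true E[α(G)] may be larger.)

E[α(G)] ≥ 293/3 ≈ 97.6667.


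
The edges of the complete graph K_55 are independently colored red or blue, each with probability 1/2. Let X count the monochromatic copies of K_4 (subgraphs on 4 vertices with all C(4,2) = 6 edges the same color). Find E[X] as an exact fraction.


Let X = Σ_S X_S over the C(55, 4) = 341055 subsets S of size 4, where X_S = 1 if the K_4 on S is monochromatic.
For a fixed S, the K_4 on S has C(4, 2) = 6 edges. P[all 6 edges red] = (1/2)^6, and likewise for blue, so P[monochromatic] = 2·(1/2)^6 = 2^{1 − 6} = 1/32.
By linearity of expectation: E[X] = C(55, 4) · 2^{1 − 6} = 341055 · 1/32 = 341055/32.
Numerically: E[X] ≈ 10657.9688.

E[X] = C(55,4)·2^(1−C(4,2)) = 341055/32 ≈ 10657.9688.


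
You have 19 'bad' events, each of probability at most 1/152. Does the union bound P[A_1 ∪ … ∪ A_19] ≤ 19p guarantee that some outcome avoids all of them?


Union bound: P[∪_{i=1}^{19} A_i] ≤ Σ_i P[A_i] ≤ 19·p = 19·(1/152) = 1/8.
Numerically: 1/8 ≈ 0.1250.
Is 1/8 < 1? YES.
Since P[∪ A_i] ≤ 1/8 < 1, the complement has P[∩ A_i^c] ≥ 1 − 1/8 = 7/8 > 0, so some outcome avoids every A_i.

19·p = 1/8 ≈ 0.1250; existence CERTIFIED by the union bound.


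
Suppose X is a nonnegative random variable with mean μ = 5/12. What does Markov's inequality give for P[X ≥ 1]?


μ = E[X] = 5/12, a = 1.
Markov: P[X ≥ 1] ≤ μ/a = (5/12)/1 = 5/12.
Numerically: ≈ 0.416667.
(Since a = 1 > μ = 0.416667, the bound 5/12 is < 1 and informative.)

P[X ≥ 1] ≤ 5/12 ≈ 0.416667.


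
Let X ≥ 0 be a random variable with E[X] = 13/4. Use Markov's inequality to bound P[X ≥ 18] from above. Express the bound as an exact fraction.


μ = E[X] = 13/4, a = 18.
Markov: P[X ≥ 18] ≤ μ/a = (13/4)/18 = 13/72.
Numerically: ≈ 0.181.
(Since a = 18 > μ = 3.250, the bound 13/72 is < 1 and informative.)

P[X ≥ 18] ≤ 13/72 ≈ 0.181.


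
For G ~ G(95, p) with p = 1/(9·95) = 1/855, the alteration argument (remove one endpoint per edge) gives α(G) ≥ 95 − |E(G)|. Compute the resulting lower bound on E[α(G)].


E[|E(G)|] = C(95, 2)·p = 4465 · (1/855) = 47/9.
E[α(G)] ≥ n − E[|E(G)|] = 95 − 47/9 = 808/9.
Numerically: ≈ 89.777778.
(This is only a lower bound; the true E[α(G)] may be larger.)

E[α(G)] ≥ 808/9 ≈ 89.777778.


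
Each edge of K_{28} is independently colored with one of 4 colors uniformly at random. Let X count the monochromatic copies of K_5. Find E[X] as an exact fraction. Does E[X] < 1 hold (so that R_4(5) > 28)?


E[X] = C(28, 5) · 4^{1 − 10} = 98280 · 4^{−9} = 98280/262144.
As a reduced fraction: E[X] = 12285/32768 ≈ 0.37491.
Is E[X] < 1? YES.
Since E[X] < 1, there exists a 4-coloring of K_{28} with no monochromatic K_5; hence R_4(5) > 28.

E[X] = 12285/32768 ≈ 0.37491; E[X] < 1, so R_4(5) > 28.


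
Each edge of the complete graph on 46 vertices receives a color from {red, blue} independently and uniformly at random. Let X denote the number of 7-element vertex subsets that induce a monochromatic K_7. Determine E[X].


Let X = Σ_S X_S over the C(46, 7) = 53524680 subsets S of size 7, where X_S = 1 if the K_7 on S is monochromatic.
For a fixed S, the K_7 on S has C(7, 2) = 21 edges. P[all 21 edges red] = (1/2)^21, and likewise for blue, so P[monochromatic] = 2·(1/2)^21 = 2^{1 − 21} = 1/1048576.
By linearity of expectation: E[X] = C(46, 7) · 2^{1 − 21} = 53524680 · 1/1048576 = 6690585/131072.
Numerically: E[X] ≈ 51.045.

E[X] = C(46,7)·2^(1−C(7,2)) = 6690585/131072 ≈ 51.045.


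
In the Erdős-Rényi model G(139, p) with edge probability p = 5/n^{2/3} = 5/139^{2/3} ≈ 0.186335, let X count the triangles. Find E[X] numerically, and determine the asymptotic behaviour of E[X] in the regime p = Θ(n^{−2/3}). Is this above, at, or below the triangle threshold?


Number of potential triangles: C(139, 3) = 437989.
Each occurs with probability p³ ≈ (0.186335)³ ≈ 6.46964443e-03.
By linearity: E[X] = C(139, 3)·p³ ≈ 437989 · 6.46964443e-03 ≈ 2833.633094.
Since α = 2/3 < 1, p = c/n^{2/3} ≫ 1/n is above the triangle threshold p ~ 1/n. Asymptotically E[X] ~ (c³/6)·n^{3(1−α)} = (5³/6)·n^{1} → ∞; triangles are abundant w.h.p.

E[X] ≈ 2833.633094; in regime p = Θ(1/n^{2/3}) E[X] diverges (above the triangle threshold p ~ 1/n).


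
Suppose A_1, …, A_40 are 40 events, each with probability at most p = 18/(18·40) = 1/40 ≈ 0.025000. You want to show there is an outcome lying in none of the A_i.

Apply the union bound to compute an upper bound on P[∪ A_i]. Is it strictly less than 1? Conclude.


Union bound: P[∪_{i=1}^{40} A_i] ≤ Σ_i P[A_i] ≤ 40·p = 40·(1/40) = 1.
Numerically: 1 ≈ 1.000000.
Is 1 < 1? NO.
Since the bound 1 is ≥ 1, the union bound is uninformative here; it does NOT by itself certify existence.

40·p = 1 ≈ 1.000000; existence NOT certified by the union bound.


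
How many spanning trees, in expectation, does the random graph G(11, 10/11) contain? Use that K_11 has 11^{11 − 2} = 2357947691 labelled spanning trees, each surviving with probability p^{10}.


K_11 has 11^{11 − 2} = 2357947691 labelled spanning trees.
For each such spanning tree H, let X_H = 1 if all 10 edges of H are present in G. Then P[X_H = 1] = p^{10} = (10/11)^{10} = 10000000000/25937424601.
Summing the indicators: E[X] = Σ_H E[X_H] = 2357947691 · p^{10} = 2357947691 · 10000000000/25937424601 = 10000000000/11.
Numerically: E[X] ≈ 9.091e+08.

E[X] = 2357947691 · (10/11)^{10} = 10000000000/11 ≈ 9.091e+08.


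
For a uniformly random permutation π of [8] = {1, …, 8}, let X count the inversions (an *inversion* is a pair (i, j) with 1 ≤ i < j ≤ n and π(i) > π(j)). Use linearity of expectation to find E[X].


Write X = Σ X_I over the C(8, 2) = 28 pairs i < j, with X_I the indicator of one inversion.
There are 28 indicators.
For each fixed pair i < j, the values π(i) and π(j) are two distinct elements of {1, …, 8} in uniformly random order; by symmetry P[π(i) > π(j)] = 1/2.
By linearity: E[X] = 28 · (1/2) = C(8, 2) · (1/2) = 28/2 = 14 ≈ 14.000.

E[X] = 14 = 14.000.


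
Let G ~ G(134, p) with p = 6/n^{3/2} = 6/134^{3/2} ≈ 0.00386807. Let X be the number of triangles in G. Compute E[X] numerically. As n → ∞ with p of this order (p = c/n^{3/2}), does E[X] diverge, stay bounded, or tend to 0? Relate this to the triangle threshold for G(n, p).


Number of potential triangles: C(134, 3) = 392084.
Each occurs with probability p³ ≈ (0.00386807)³ ≈ 5.78738212e-08.
By linearity: E[X] = C(134, 3)·p³ ≈ 392084 · 5.78738212e-08 ≈ 0.022691.
Since α = 3/2 > 1, p = c/n^{3/2} = o(1/n) is below the triangle threshold p ~ 1/n. Asymptotically E[X] ~ (c³/6)·n^{3(1−α)} = (6³/6)·n^{-1.5} → 0, so by Markov's inequality G has no triangles w.h.p.

E[X] ≈ 0.022691; in regime p = Θ(1/n^{3/2}) E[X] tends to 0 (below the triangle threshold p ~ 1/n).
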